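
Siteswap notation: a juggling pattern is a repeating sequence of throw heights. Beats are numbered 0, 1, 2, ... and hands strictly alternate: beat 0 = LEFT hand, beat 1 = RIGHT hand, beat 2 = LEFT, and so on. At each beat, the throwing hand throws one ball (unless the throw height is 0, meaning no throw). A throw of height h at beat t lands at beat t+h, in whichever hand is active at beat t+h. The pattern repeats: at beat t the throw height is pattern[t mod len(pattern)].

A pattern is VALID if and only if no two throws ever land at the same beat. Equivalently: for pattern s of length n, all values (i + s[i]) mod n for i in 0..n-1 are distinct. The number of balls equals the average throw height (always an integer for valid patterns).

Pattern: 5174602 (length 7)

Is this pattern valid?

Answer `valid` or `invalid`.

i=0: (i + s[i]) mod n = (0 + 5) mod 7 = 5
i=1: (i + s[i]) mod n = (1 + 1) mod 7 = 2
i=2: (i + s[i]) mod n = (2 + 7) mod 7 = 2
i=3: (i + s[i]) mod n = (3 + 4) mod 7 = 0
i=4: (i + s[i]) mod n = (4 + 6) mod 7 = 3
i=5: (i + s[i]) mod n = (5 + 0) mod 7 = 5
i=6: (i + s[i]) mod n = (6 + 2) mod 7 = 1
Residues: [5, 2, 2, 0, 3, 5, 1], distinct: False

Answer: invalid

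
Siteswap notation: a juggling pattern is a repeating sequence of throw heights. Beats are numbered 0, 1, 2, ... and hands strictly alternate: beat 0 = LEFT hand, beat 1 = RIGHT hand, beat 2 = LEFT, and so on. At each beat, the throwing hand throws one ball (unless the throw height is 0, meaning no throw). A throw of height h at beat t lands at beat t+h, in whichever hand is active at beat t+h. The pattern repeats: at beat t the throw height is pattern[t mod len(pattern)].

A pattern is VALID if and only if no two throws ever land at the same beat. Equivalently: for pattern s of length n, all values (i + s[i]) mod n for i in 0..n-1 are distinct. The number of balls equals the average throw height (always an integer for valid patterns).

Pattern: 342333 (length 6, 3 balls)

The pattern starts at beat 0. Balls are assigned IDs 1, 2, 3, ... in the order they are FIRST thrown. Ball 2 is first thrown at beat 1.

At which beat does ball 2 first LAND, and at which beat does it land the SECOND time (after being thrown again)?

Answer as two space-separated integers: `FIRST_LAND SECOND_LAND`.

Beat 0 (L): throw ball1 h=3 -> lands@3:R; in-air after throw: [b1@3:R]
Beat 1 (R): throw ball2 h=4 -> lands@5:R; in-air after throw: [b1@3:R b2@5:R]
Beat 2 (L): throw ball3 h=2 -> lands@4:L; in-air after throw: [b1@3:R b3@4:L b2@5:R]
Beat 3 (R): throw ball1 h=3 -> lands@6:L; in-air after throw: [b3@4:L b2@5:R b1@6:L]
Beat 4 (L): throw ball3 h=3 -> lands@7:R; in-air after throw: [b2@5:R b1@6:L b3@7:R]
Beat 5 (R): throw ball2 h=3 -> lands@8:L; in-air after throw: [b1@6:L b3@7:R b2@8:L]
Beat 6 (L): throw ball1 h=3 -> lands@9:R; in-air after throw: [b3@7:R b2@8:L b1@9:R]
Beat 7 (R): throw ball3 h=4 -> lands@11:R; in-air after throw: [b2@8:L b1@9:R b3@11:R]
Beat 8 (L): throw ball2 h=2 -> lands@10:L; in-air after throw: [b1@9:R b2@10:L b3@11:R]
Ball 2: thrown@1 h=4 -> first land @5; rethrown@5 h=3 -> second land @8

Answer: 5 8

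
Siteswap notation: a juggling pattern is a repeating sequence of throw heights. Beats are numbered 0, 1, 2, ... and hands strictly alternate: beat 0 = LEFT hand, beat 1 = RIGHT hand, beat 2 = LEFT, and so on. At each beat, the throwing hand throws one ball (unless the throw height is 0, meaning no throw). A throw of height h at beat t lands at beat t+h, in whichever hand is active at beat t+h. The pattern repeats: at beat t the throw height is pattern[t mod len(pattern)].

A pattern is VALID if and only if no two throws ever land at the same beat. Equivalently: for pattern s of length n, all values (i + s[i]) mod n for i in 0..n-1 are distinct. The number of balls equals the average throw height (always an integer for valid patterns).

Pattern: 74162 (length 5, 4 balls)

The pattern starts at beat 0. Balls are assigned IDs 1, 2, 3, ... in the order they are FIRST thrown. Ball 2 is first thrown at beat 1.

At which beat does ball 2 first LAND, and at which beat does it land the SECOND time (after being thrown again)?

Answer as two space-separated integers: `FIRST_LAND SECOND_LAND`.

Answer: 5 12

Derivation:
Beat 0 (L): throw ball1 h=7 -> lands@7:R; in-air after throw: [b1@7:R]
Beat 1 (R): throw ball2 h=4 -> lands@5:R; in-air after throw: [b2@5:R b1@7:R]
Beat 2 (L): throw ball3 h=1 -> lands@3:R; in-air after throw: [b3@3:R b2@5:R b1@7:R]
Beat 3 (R): throw ball3 h=6 -> lands@9:R; in-air after throw: [b2@5:R b1@7:R b3@9:R]
Beat 4 (L): throw ball4 h=2 -> lands@6:L; in-air after throw: [b2@5:R b4@6:L b1@7:R b3@9:R]
Beat 5 (R): throw ball2 h=7 -> lands@12:L; in-air after throw: [b4@6:L b1@7:R b3@9:R b2@12:L]
Beat 6 (L): throw ball4 h=4 -> lands@10:L; in-air after throw: [b1@7:R b3@9:R b4@10:L b2@12:L]
Beat 7 (R): throw ball1 h=1 -> lands@8:L; in-air after throw: [b1@8:L b3@9:R b4@10:L b2@12:L]
Beat 8 (L): throw ball1 h=6 -> lands@14:L; in-air after throw: [b3@9:R b4@10:L b2@12:L b1@14:L]
Beat 9 (R): throw ball3 h=2 -> lands@11:R; in-air after throw: [b4@10:L b3@11:R b2@12:L b1@14:L]
Beat 10 (L): throw ball4 h=7 -> lands@17:R; in-air after throw: [b3@11:R b2@12:L b1@14:L b4@17:R]
Beat 11 (R): throw ball3 h=4 -> lands@15:R; in-air after throw: [b2@12:L b1@14:L b3@15:R b4@17:R]
Beat 12 (L): throw ball2 h=1 -> lands@13:R; in-air after throw: [b2@13:R b1@14:L b3@15:R b4@17:R]
Ball 2: thrown@1 h=4 -> first land @5; rethrown@5 h=7 -> second land @12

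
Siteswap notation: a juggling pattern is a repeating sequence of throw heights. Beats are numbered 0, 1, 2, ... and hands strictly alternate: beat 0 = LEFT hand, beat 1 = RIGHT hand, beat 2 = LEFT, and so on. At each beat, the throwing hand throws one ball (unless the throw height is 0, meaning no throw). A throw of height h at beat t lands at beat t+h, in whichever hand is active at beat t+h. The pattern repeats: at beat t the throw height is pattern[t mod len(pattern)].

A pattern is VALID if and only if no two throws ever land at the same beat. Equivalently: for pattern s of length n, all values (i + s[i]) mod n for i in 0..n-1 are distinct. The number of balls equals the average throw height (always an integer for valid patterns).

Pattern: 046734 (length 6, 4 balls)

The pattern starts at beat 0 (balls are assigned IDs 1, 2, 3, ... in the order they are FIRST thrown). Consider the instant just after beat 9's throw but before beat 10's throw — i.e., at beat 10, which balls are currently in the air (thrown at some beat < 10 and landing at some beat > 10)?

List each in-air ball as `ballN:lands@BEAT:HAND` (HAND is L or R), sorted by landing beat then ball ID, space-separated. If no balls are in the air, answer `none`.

Beat 1 (R): throw ball1 h=4 -> lands@5:R; in-air after throw: [b1@5:R]
Beat 2 (L): throw ball2 h=6 -> lands@8:L; in-air after throw: [b1@5:R b2@8:L]
Beat 3 (R): throw ball3 h=7 -> lands@10:L; in-air after throw: [b1@5:R b2@8:L b3@10:L]
Beat 4 (L): throw ball4 h=3 -> lands@7:R; in-air after throw: [b1@5:R b4@7:R b2@8:L b3@10:L]
Beat 5 (R): throw ball1 h=4 -> lands@9:R; in-air after throw: [b4@7:R b2@8:L b1@9:R b3@10:L]
Beat 7 (R): throw ball4 h=4 -> lands@11:R; in-air after throw: [b2@8:L b1@9:R b3@10:L b4@11:R]
Beat 8 (L): throw ball2 h=6 -> lands@14:L; in-air after throw: [b1@9:R b3@10:L b4@11:R b2@14:L]
Beat 9 (R): throw ball1 h=7 -> lands@16:L; in-air after throw: [b3@10:L b4@11:R b2@14:L b1@16:L]
Beat 10 (L): throw ball3 h=3 -> lands@13:R; in-air after throw: [b4@11:R b3@13:R b2@14:L b1@16:L]

Answer: ball4:lands@11:R ball2:lands@14:L ball1:lands@16:L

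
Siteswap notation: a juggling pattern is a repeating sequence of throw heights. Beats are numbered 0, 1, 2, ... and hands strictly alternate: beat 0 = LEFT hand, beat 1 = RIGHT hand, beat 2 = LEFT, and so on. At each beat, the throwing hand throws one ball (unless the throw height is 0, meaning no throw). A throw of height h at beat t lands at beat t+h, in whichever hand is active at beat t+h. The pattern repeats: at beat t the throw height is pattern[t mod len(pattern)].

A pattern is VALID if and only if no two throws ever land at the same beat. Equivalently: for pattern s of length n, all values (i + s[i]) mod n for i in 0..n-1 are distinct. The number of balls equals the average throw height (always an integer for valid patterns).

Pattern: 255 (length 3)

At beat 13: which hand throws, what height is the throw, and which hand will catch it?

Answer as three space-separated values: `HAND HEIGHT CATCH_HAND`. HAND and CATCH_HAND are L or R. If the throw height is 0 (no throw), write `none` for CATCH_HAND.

Answer: R 5 L

Derivation:
Beat 13: 13 mod 2 = 1, so hand = R
Throw height = pattern[13 mod 3] = pattern[1] = 5
Lands at beat 13+5=18, 18 mod 2 = 0, so catch hand = L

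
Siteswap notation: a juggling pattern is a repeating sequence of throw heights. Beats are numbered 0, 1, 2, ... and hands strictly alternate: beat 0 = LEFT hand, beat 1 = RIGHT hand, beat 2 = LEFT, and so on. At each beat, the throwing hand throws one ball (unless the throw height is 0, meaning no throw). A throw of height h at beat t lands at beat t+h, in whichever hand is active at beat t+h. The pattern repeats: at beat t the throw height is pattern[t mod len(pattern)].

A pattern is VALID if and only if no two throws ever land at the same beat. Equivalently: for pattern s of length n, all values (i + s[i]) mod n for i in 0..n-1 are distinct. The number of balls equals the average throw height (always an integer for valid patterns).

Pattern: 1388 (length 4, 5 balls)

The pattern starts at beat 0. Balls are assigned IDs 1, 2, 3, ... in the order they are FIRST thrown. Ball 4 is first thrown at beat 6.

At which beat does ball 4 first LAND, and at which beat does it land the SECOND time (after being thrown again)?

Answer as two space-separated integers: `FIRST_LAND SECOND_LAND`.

Beat 0 (L): throw ball1 h=1 -> lands@1:R; in-air after throw: [b1@1:R]
Beat 1 (R): throw ball1 h=3 -> lands@4:L; in-air after throw: [b1@4:L]
Beat 2 (L): throw ball2 h=8 -> lands@10:L; in-air after throw: [b1@4:L b2@10:L]
Beat 3 (R): throw ball3 h=8 -> lands@11:R; in-air after throw: [b1@4:L b2@10:L b3@11:R]
Beat 4 (L): throw ball1 h=1 -> lands@5:R; in-air after throw: [b1@5:R b2@10:L b3@11:R]
Beat 5 (R): throw ball1 h=3 -> lands@8:L; in-air after throw: [b1@8:L b2@10:L b3@11:R]
Beat 6 (L): throw ball4 h=8 -> lands@14:L; in-air after throw: [b1@8:L b2@10:L b3@11:R b4@14:L]
Beat 7 (R): throw ball5 h=8 -> lands@15:R; in-air after throw: [b1@8:L b2@10:L b3@11:R b4@14:L b5@15:R]
Beat 8 (L): throw ball1 h=1 -> lands@9:R; in-air after throw: [b1@9:R b2@10:L b3@11:R b4@14:L b5@15:R]
Beat 9 (R): throw ball1 h=3 -> lands@12:L; in-air after throw: [b2@10:L b3@11:R b1@12:L b4@14:L b5@15:R]
Beat 10 (L): throw ball2 h=8 -> lands@18:L; in-air after throw: [b3@11:R b1@12:L b4@14:L b5@15:R b2@18:L]
Beat 11 (R): throw ball3 h=8 -> lands@19:R; in-air after throw: [b1@12:L b4@14:L b5@15:R b2@18:L b3@19:R]
Beat 12 (L): throw ball1 h=1 -> lands@13:R; in-air after throw: [b1@13:R b4@14:L b5@15:R b2@18:L b3@19:R]
Beat 13 (R): throw ball1 h=3 -> lands@16:L; in-air after throw: [b4@14:L b5@15:R b1@16:L b2@18:L b3@19:R]
Beat 14 (L): throw ball4 h=8 -> lands@22:L; in-air after throw: [b5@15:R b1@16:L b2@18:L b3@19:R b4@22:L]
Beat 15 (R): throw ball5 h=8 -> lands@23:R; in-air after throw: [b1@16:L b2@18:L b3@19:R b4@22:L b5@23:R]
Beat 16 (L): throw ball1 h=1 -> lands@17:R; in-air after throw: [b1@17:R b2@18:L b3@19:R b4@22:L b5@23:R]
Beat 17 (R): throw ball1 h=3 -> lands@20:L; in-air after throw: [b2@18:L b3@19:R b1@20:L b4@22:L b5@23:R]
Beat 18 (L): throw ball2 h=8 -> lands@26:L; in-air after throw: [b3@19:R b1@20:L b4@22:L b5@23:R b2@26:L]
Beat 19 (R): throw ball3 h=8 -> lands@27:R; in-air after throw: [b1@20:L b4@22:L b5@23:R b2@26:L b3@27:R]
Beat 20 (L): throw ball1 h=1 -> lands@21:R; in-air after throw: [b1@21:R b4@22:L b5@23:R b2@26:L b3@27:R]
Beat 21 (R): throw ball1 h=3 -> lands@24:L; in-air after throw: [b4@22:L b5@23:R b1@24:L b2@26:L b3@27:R]
Beat 22 (L): throw ball4 h=8 -> lands@30:L; in-air after throw: [b5@23:R b1@24:L b2@26:L b3@27:R b4@30:L]
Ball 4: thrown@6 h=8 -> first land @14; rethrown@14 h=8 -> second land @22

Answer: 14 22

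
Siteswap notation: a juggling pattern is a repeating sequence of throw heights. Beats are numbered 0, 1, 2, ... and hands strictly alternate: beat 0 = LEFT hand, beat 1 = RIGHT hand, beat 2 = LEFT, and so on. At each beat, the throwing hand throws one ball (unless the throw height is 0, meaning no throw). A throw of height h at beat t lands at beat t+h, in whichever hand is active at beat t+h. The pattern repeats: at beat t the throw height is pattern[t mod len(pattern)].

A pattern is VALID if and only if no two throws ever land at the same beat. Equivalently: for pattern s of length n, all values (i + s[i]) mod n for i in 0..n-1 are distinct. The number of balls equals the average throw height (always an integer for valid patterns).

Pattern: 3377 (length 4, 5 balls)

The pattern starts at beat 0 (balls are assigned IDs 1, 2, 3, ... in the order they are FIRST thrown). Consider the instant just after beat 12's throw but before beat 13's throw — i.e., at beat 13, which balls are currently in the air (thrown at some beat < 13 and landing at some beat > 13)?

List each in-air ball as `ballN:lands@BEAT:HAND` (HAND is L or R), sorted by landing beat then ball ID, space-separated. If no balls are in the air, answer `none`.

Answer: ball2:lands@14:L ball3:lands@15:R ball1:lands@17:R ball4:lands@18:L

Derivation:
Beat 0 (L): throw ball1 h=3 -> lands@3:R; in-air after throw: [b1@3:R]
Beat 1 (R): throw ball2 h=3 -> lands@4:L; in-air after throw: [b1@3:R b2@4:L]
Beat 2 (L): throw ball3 h=7 -> lands@9:R; in-air after throw: [b1@3:R b2@4:L b3@9:R]
Beat 3 (R): throw ball1 h=7 -> lands@10:L; in-air after throw: [b2@4:L b3@9:R b1@10:L]
Beat 4 (L): throw ball2 h=3 -> lands@7:R; in-air after throw: [b2@7:R b3@9:R b1@10:L]
Beat 5 (R): throw ball4 h=3 -> lands@8:L; in-air after throw: [b2@7:R b4@8:L b3@9:R b1@10:L]
Beat 6 (L): throw ball5 h=7 -> lands@13:R; in-air after throw: [b2@7:R b4@8:L b3@9:R b1@10:L b5@13:R]
Beat 7 (R): throw ball2 h=7 -> lands@14:L; in-air after throw: [b4@8:L b3@9:R b1@10:L b5@13:R b2@14:L]
Beat 8 (L): throw ball4 h=3 -> lands@11:R; in-air after throw: [b3@9:R b1@10:L b4@11:R b5@13:R b2@14:L]
Beat 9 (R): throw ball3 h=3 -> lands@12:L; in-air after throw: [b1@10:L b4@11:R b3@12:L b5@13:R b2@14:L]
Beat 10 (L): throw ball1 h=7 -> lands@17:R; in-air after throw: [b4@11:R b3@12:L b5@13:R b2@14:L b1@17:R]
Beat 11 (R): throw ball4 h=7 -> lands@18:L; in-air after throw: [b3@12:L b5@13:R b2@14:L b1@17:R b4@18:L]
Beat 12 (L): throw ball3 h=3 -> lands@15:R; in-air after throw: [b5@13:R b2@14:L b3@15:R b1@17:R b4@18:L]
Beat 13 (R): throw ball5 h=3 -> lands@16:L; in-air after throw: [b2@14:L b3@15:R b5@16:L b1@17:R b4@18:L]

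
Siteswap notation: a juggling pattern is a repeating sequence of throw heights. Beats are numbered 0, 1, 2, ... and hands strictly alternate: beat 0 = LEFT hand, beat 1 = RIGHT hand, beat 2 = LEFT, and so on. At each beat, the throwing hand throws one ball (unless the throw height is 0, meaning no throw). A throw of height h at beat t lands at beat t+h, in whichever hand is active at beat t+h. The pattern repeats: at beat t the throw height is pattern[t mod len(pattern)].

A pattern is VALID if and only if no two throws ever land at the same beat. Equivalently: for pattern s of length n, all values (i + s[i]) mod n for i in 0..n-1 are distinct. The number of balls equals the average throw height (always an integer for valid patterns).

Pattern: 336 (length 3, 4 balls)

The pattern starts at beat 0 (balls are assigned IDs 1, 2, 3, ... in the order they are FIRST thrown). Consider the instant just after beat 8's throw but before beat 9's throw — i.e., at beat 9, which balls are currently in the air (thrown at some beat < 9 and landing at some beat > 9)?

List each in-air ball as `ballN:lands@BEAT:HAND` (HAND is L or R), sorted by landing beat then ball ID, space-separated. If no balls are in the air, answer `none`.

Answer: ball2:lands@10:L ball4:lands@11:R ball3:lands@14:L

Derivation:
Beat 0 (L): throw ball1 h=3 -> lands@3:R; in-air after throw: [b1@3:R]
Beat 1 (R): throw ball2 h=3 -> lands@4:L; in-air after throw: [b1@3:R b2@4:L]
Beat 2 (L): throw ball3 h=6 -> lands@8:L; in-air after throw: [b1@3:R b2@4:L b3@8:L]
Beat 3 (R): throw ball1 h=3 -> lands@6:L; in-air after throw: [b2@4:L b1@6:L b3@8:L]
Beat 4 (L): throw ball2 h=3 -> lands@7:R; in-air after throw: [b1@6:L b2@7:R b3@8:L]
Beat 5 (R): throw ball4 h=6 -> lands@11:R; in-air after throw: [b1@6:L b2@7:R b3@8:L b4@11:R]
Beat 6 (L): throw ball1 h=3 -> lands@9:R; in-air after throw: [b2@7:R b3@8:L b1@9:R b4@11:R]
Beat 7 (R): throw ball2 h=3 -> lands@10:L; in-air after throw: [b3@8:L b1@9:R b2@10:L b4@11:R]
Beat 8 (L): throw ball3 h=6 -> lands@14:L; in-air after throw: [b1@9:R b2@10:L b4@11:R b3@14:L]
Beat 9 (R): throw ball1 h=3 -> lands@12:L; in-air after throw: [b2@10:L b4@11:R b1@12:L b3@14:L]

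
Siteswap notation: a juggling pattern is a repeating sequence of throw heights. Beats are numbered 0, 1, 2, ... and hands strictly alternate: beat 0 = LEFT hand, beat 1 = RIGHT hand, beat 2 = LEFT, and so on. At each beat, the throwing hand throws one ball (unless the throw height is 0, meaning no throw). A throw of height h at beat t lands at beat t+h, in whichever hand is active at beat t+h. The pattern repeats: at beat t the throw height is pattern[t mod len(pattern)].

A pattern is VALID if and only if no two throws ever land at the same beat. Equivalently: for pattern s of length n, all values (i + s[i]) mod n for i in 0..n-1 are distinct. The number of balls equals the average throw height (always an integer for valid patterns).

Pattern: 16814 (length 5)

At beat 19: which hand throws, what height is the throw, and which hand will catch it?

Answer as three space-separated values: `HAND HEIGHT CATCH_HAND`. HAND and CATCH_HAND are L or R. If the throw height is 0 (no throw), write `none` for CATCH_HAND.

Answer: R 4 R

Derivation:
Beat 19: 19 mod 2 = 1, so hand = R
Throw height = pattern[19 mod 5] = pattern[4] = 4
Lands at beat 19+4=23, 23 mod 2 = 1, so catch hand = R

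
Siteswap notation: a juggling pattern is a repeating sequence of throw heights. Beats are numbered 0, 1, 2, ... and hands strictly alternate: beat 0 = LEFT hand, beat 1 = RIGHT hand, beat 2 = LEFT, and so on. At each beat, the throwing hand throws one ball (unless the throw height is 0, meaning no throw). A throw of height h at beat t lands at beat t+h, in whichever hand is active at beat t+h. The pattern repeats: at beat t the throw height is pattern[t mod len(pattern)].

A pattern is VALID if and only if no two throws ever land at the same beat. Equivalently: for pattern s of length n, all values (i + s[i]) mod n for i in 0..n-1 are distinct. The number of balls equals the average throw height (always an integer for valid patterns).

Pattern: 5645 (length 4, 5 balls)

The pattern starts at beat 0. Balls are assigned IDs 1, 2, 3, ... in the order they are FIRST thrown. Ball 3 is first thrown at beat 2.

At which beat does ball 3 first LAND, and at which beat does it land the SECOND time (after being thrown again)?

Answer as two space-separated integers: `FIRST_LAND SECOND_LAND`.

Answer: 6 10

Derivation:
Beat 0 (L): throw ball1 h=5 -> lands@5:R; in-air after throw: [b1@5:R]
Beat 1 (R): throw ball2 h=6 -> lands@7:R; in-air after throw: [b1@5:R b2@7:R]
Beat 2 (L): throw ball3 h=4 -> lands@6:L; in-air after throw: [b1@5:R b3@6:L b2@7:R]
Beat 3 (R): throw ball4 h=5 -> lands@8:L; in-air after throw: [b1@5:R b3@6:L b2@7:R b4@8:L]
Beat 4 (L): throw ball5 h=5 -> lands@9:R; in-air after throw: [b1@5:R b3@6:L b2@7:R b4@8:L b5@9:R]
Beat 5 (R): throw ball1 h=6 -> lands@11:R; in-air after throw: [b3@6:L b2@7:R b4@8:L b5@9:R b1@11:R]
Beat 6 (L): throw ball3 h=4 -> lands@10:L; in-air after throw: [b2@7:R b4@8:L b5@9:R b3@10:L b1@11:R]
Beat 7 (R): throw ball2 h=5 -> lands@12:L; in-air after throw: [b4@8:L b5@9:R b3@10:L b1@11:R b2@12:L]
Beat 8 (L): throw ball4 h=5 -> lands@13:R; in-air after throw: [b5@9:R b3@10:L b1@11:R b2@12:L b4@13:R]
Beat 9 (R): throw ball5 h=6 -> lands@15:R; in-air after throw: [b3@10:L b1@11:R b2@12:L b4@13:R b5@15:R]
Beat 10 (L): throw ball3 h=4 -> lands@14:L; in-air after throw: [b1@11:R b2@12:L b4@13:R b3@14:L b5@15:R]
Ball 3: thrown@2 h=4 -> first land @6; rethrown@6 h=4 -> second land @10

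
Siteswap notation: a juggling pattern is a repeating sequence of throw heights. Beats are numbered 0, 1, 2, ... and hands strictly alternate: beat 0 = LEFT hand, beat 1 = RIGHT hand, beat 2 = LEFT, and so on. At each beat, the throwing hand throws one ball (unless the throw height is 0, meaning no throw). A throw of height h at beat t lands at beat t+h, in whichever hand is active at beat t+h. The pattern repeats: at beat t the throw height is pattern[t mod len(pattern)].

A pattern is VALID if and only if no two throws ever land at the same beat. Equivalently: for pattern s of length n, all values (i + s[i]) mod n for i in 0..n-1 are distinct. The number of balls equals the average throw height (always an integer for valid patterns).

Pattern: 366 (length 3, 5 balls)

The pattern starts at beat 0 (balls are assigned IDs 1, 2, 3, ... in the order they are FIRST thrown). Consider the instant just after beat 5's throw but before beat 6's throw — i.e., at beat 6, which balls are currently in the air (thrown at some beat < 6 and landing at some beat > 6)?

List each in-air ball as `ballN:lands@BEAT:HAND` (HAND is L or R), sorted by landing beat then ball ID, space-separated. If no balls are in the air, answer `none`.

Beat 0 (L): throw ball1 h=3 -> lands@3:R; in-air after throw: [b1@3:R]
Beat 1 (R): throw ball2 h=6 -> lands@7:R; in-air after throw: [b1@3:R b2@7:R]
Beat 2 (L): throw ball3 h=6 -> lands@8:L; in-air after throw: [b1@3:R b2@7:R b3@8:L]
Beat 3 (R): throw ball1 h=3 -> lands@6:L; in-air after throw: [b1@6:L b2@7:R b3@8:L]
Beat 4 (L): throw ball4 h=6 -> lands@10:L; in-air after throw: [b1@6:L b2@7:R b3@8:L b4@10:L]
Beat 5 (R): throw ball5 h=6 -> lands@11:R; in-air after throw: [b1@6:L b2@7:R b3@8:L b4@10:L b5@11:R]
Beat 6 (L): throw ball1 h=3 -> lands@9:R; in-air after throw: [b2@7:R b3@8:L b1@9:R b4@10:L b5@11:R]

Answer: ball2:lands@7:R ball3:lands@8:L ball4:lands@10:L ball5:lands@11:R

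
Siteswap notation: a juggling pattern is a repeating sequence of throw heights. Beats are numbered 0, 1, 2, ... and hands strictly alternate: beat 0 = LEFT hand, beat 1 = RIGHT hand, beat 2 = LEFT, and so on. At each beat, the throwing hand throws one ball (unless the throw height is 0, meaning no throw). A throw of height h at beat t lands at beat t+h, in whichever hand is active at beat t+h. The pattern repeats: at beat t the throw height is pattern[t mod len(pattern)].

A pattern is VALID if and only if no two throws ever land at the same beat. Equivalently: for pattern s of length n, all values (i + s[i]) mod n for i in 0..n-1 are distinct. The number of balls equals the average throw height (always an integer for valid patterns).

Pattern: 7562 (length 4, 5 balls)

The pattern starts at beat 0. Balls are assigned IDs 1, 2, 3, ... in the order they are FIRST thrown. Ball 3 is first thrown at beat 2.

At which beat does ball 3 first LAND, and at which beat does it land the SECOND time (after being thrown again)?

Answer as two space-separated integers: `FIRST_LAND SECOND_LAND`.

Beat 0 (L): throw ball1 h=7 -> lands@7:R; in-air after throw: [b1@7:R]
Beat 1 (R): throw ball2 h=5 -> lands@6:L; in-air after throw: [b2@6:L b1@7:R]
Beat 2 (L): throw ball3 h=6 -> lands@8:L; in-air after throw: [b2@6:L b1@7:R b3@8:L]
Beat 3 (R): throw ball4 h=2 -> lands@5:R; in-air after throw: [b4@5:R b2@6:L b1@7:R b3@8:L]
Beat 4 (L): throw ball5 h=7 -> lands@11:R; in-air after throw: [b4@5:R b2@6:L b1@7:R b3@8:L b5@11:R]
Beat 5 (R): throw ball4 h=5 -> lands@10:L; in-air after throw: [b2@6:L b1@7:R b3@8:L b4@10:L b5@11:R]
Beat 6 (L): throw ball2 h=6 -> lands@12:L; in-air after throw: [b1@7:R b3@8:L b4@10:L b5@11:R b2@12:L]
Beat 7 (R): throw ball1 h=2 -> lands@9:R; in-air after throw: [b3@8:L b1@9:R b4@10:L b5@11:R b2@12:L]
Beat 8 (L): throw ball3 h=7 -> lands@15:R; in-air after throw: [b1@9:R b4@10:L b5@11:R b2@12:L b3@15:R]
Beat 9 (R): throw ball1 h=5 -> lands@14:L; in-air after throw: [b4@10:L b5@11:R b2@12:L b1@14:L b3@15:R]
Beat 10 (L): throw ball4 h=6 -> lands@16:L; in-air after throw: [b5@11:R b2@12:L b1@14:L b3@15:R b4@16:L]
Beat 11 (R): throw ball5 h=2 -> lands@13:R; in-air after throw: [b2@12:L b5@13:R b1@14:L b3@15:R b4@16:L]
Beat 12 (L): throw ball2 h=7 -> lands@19:R; in-air after throw: [b5@13:R b1@14:L b3@15:R b4@16:L b2@19:R]
Beat 13 (R): throw ball5 h=5 -> lands@18:L; in-air after throw: [b1@14:L b3@15:R b4@16:L b5@18:L b2@19:R]
Beat 14 (L): throw ball1 h=6 -> lands@20:L; in-air after throw: [b3@15:R b4@16:L b5@18:L b2@19:R b1@20:L]
Ball 3: thrown@2 h=6 -> first land @8; rethrown@8 h=7 -> second land @15

Answer: 8 15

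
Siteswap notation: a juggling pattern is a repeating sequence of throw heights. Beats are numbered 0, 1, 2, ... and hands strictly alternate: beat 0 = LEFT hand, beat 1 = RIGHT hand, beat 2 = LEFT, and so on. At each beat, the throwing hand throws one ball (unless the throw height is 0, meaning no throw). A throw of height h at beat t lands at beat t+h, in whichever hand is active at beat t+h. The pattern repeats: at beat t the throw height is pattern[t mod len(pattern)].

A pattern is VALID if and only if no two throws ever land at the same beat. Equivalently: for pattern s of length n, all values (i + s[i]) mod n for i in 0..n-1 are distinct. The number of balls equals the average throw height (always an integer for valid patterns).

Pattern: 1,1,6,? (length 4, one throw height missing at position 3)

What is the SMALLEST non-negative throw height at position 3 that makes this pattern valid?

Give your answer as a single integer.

Answer: 0

Derivation:
i=0: (0 + 1) mod 4 = 1
i=1: (1 + 1) mod 4 = 2
i=2: (2 + 6) mod 4 = 0
i=3: s[i]=? (unknown)
Known residues: [0, 1, 2]; need a permutation of 0..3, so missing residue r = 3
Need (3 + s) mod 4 = 3; smallest s = (3 - 3) mod 4 = 0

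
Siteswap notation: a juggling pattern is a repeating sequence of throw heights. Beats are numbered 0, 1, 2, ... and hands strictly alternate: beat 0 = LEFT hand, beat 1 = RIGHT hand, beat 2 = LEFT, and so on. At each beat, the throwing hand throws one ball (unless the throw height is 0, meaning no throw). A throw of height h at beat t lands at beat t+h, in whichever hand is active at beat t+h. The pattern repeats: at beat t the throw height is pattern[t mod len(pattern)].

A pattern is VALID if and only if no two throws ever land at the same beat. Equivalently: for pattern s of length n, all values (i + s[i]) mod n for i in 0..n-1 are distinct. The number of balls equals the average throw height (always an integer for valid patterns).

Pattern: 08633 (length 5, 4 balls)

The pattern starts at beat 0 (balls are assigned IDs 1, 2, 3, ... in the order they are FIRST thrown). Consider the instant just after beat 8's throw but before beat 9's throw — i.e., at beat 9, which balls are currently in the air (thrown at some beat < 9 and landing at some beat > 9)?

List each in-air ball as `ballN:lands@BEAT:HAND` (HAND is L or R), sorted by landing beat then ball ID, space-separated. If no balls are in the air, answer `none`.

Answer: ball2:lands@11:R ball4:lands@13:R ball3:lands@14:L

Derivation:
Beat 1 (R): throw ball1 h=8 -> lands@9:R; in-air after throw: [b1@9:R]
Beat 2 (L): throw ball2 h=6 -> lands@8:L; in-air after throw: [b2@8:L b1@9:R]
Beat 3 (R): throw ball3 h=3 -> lands@6:L; in-air after throw: [b3@6:L b2@8:L b1@9:R]
Beat 4 (L): throw ball4 h=3 -> lands@7:R; in-air after throw: [b3@6:L b4@7:R b2@8:L b1@9:R]
Beat 6 (L): throw ball3 h=8 -> lands@14:L; in-air after throw: [b4@7:R b2@8:L b1@9:R b3@14:L]
Beat 7 (R): throw ball4 h=6 -> lands@13:R; in-air after throw: [b2@8:L b1@9:R b4@13:R b3@14:L]
Beat 8 (L): throw ball2 h=3 -> lands@11:R; in-air after throw: [b1@9:R b2@11:R b4@13:R b3@14:L]
Beat 9 (R): throw ball1 h=3 -> lands@12:L; in-air after throw: [b2@11:R b1@12:L b4@13:R b3@14:L]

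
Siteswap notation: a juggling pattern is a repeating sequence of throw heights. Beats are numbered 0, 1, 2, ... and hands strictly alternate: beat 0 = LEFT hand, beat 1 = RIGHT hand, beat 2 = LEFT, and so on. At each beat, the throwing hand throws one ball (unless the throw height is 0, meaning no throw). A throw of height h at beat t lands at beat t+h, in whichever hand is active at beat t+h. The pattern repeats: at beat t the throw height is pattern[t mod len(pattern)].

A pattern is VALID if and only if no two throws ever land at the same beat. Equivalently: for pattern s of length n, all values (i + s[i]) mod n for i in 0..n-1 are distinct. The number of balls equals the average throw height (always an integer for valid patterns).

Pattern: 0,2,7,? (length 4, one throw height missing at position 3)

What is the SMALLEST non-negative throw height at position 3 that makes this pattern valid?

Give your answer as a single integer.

i=0: (0 + 0) mod 4 = 0
i=1: (1 + 2) mod 4 = 3
i=2: (2 + 7) mod 4 = 1
i=3: s[i]=? (unknown)
Known residues: [0, 1, 3]; need a permutation of 0..3, so missing residue r = 2
Need (3 + s) mod 4 = 2; smallest s = (2 - 3) mod 4 = 3

Answer: 3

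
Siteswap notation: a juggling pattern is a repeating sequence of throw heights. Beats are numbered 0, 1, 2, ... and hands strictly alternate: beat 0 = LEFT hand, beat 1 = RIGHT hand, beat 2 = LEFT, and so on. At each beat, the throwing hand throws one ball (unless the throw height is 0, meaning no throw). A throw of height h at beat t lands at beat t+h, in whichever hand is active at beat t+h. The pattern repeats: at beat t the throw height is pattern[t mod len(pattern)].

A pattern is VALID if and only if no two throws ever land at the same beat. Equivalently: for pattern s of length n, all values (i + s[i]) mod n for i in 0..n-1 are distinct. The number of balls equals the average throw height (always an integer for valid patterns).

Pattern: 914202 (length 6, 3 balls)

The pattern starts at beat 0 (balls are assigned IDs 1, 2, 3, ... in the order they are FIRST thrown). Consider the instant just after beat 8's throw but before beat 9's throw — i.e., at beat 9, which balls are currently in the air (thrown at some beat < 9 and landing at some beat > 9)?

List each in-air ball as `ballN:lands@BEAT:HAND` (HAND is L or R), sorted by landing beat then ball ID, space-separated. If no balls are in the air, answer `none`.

Beat 0 (L): throw ball1 h=9 -> lands@9:R; in-air after throw: [b1@9:R]
Beat 1 (R): throw ball2 h=1 -> lands@2:L; in-air after throw: [b2@2:L b1@9:R]
Beat 2 (L): throw ball2 h=4 -> lands@6:L; in-air after throw: [b2@6:L b1@9:R]
Beat 3 (R): throw ball3 h=2 -> lands@5:R; in-air after throw: [b3@5:R b2@6:L b1@9:R]
Beat 5 (R): throw ball3 h=2 -> lands@7:R; in-air after throw: [b2@6:L b3@7:R b1@9:R]
Beat 6 (L): throw ball2 h=9 -> lands@15:R; in-air after throw: [b3@7:R b1@9:R b2@15:R]
Beat 7 (R): throw ball3 h=1 -> lands@8:L; in-air after throw: [b3@8:L b1@9:R b2@15:R]
Beat 8 (L): throw ball3 h=4 -> lands@12:L; in-air after throw: [b1@9:R b3@12:L b2@15:R]
Beat 9 (R): throw ball1 h=2 -> lands@11:R; in-air after throw: [b1@11:R b3@12:L b2@15:R]

Answer: ball3:lands@12:L ball2:lands@15:R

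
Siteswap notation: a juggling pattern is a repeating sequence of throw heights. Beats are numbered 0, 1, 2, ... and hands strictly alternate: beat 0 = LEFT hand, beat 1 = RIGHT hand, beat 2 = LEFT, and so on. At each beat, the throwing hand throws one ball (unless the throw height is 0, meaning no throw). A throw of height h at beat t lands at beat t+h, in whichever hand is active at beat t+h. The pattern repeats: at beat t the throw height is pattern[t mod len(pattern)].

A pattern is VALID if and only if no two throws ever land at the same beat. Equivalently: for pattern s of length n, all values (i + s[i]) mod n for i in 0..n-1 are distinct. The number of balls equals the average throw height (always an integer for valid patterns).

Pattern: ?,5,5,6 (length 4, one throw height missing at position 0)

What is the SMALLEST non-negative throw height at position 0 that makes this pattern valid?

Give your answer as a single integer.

i=0: s[i]=? (unknown)
i=1: (1 + 5) mod 4 = 2
i=2: (2 + 5) mod 4 = 3
i=3: (3 + 6) mod 4 = 1
Known residues: [1, 2, 3]; need a permutation of 0..3, so missing residue r = 0
Need (0 + s) mod 4 = 0; smallest s = (0 - 0) mod 4 = 0

Answer: 0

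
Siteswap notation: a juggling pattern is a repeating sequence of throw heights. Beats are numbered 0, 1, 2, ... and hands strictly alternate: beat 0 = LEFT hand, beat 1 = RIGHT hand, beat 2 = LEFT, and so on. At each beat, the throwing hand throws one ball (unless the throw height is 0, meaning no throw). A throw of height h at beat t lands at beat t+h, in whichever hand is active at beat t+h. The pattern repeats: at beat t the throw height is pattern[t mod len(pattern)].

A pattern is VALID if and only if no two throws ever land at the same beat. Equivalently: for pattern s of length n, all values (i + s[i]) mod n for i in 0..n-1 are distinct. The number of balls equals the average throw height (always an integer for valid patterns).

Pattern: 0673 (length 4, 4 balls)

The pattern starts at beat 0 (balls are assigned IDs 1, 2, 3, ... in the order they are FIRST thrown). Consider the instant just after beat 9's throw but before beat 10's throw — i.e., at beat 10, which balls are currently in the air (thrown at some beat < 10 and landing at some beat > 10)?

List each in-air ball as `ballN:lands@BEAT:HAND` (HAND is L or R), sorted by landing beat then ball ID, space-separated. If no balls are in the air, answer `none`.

Answer: ball4:lands@11:R ball3:lands@13:R ball2:lands@15:R

Derivation:
Beat 1 (R): throw ball1 h=6 -> lands@7:R; in-air after throw: [b1@7:R]
Beat 2 (L): throw ball2 h=7 -> lands@9:R; in-air after throw: [b1@7:R b2@9:R]
Beat 3 (R): throw ball3 h=3 -> lands@6:L; in-air after throw: [b3@6:L b1@7:R b2@9:R]
Beat 5 (R): throw ball4 h=6 -> lands@11:R; in-air after throw: [b3@6:L b1@7:R b2@9:R b4@11:R]
Beat 6 (L): throw ball3 h=7 -> lands@13:R; in-air after throw: [b1@7:R b2@9:R b4@11:R b3@13:R]
Beat 7 (R): throw ball1 h=3 -> lands@10:L; in-air after throw: [b2@9:R b1@10:L b4@11:R b3@13:R]
Beat 9 (R): throw ball2 h=6 -> lands@15:R; in-air after throw: [b1@10:L b4@11:R b3@13:R b2@15:R]
Beat 10 (L): throw ball1 h=7 -> lands@17:R; in-air after throw: [b4@11:R b3@13:R b2@15:R b1@17:R]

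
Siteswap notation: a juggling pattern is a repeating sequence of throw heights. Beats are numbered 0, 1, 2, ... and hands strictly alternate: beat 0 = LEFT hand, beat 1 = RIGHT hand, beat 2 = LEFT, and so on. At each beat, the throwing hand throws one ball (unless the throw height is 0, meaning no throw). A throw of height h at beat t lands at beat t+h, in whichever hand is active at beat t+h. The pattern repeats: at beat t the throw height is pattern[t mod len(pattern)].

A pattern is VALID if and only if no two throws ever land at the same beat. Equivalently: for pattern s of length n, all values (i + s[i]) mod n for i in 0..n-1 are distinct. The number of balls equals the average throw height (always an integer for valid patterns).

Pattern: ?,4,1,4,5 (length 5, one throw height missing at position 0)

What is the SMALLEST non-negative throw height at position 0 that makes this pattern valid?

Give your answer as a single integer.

i=0: s[i]=? (unknown)
i=1: (1 + 4) mod 5 = 0
i=2: (2 + 1) mod 5 = 3
i=3: (3 + 4) mod 5 = 2
i=4: (4 + 5) mod 5 = 4
Known residues: [0, 2, 3, 4]; need a permutation of 0..4, so missing residue r = 1
Need (0 + s) mod 5 = 1; smallest s = (1 - 0) mod 5 = 1

Answer: 1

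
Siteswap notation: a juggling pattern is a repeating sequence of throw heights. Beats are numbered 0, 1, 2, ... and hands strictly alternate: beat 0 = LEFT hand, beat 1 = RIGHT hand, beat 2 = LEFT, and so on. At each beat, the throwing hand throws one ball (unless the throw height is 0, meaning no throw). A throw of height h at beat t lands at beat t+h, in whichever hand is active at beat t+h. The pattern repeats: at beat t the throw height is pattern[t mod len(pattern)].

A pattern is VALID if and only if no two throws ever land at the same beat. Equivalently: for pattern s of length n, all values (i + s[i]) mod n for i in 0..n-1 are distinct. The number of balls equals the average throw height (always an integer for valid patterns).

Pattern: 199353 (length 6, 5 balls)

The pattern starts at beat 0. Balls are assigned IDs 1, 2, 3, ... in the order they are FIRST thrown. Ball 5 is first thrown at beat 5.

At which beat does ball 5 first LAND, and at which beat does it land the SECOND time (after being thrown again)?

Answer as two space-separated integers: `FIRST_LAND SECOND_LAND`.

Answer: 8 17

Derivation:
Beat 0 (L): throw ball1 h=1 -> lands@1:R; in-air after throw: [b1@1:R]
Beat 1 (R): throw ball1 h=9 -> lands@10:L; in-air after throw: [b1@10:L]
Beat 2 (L): throw ball2 h=9 -> lands@11:R; in-air after throw: [b1@10:L b2@11:R]
Beat 3 (R): throw ball3 h=3 -> lands@6:L; in-air after throw: [b3@6:L b1@10:L b2@11:R]
Beat 4 (L): throw ball4 h=5 -> lands@9:R; in-air after throw: [b3@6:L b4@9:R b1@10:L b2@11:R]
Beat 5 (R): throw ball5 h=3 -> lands@8:L; in-air after throw: [b3@6:L b5@8:L b4@9:R b1@10:L b2@11:R]
Beat 6 (L): throw ball3 h=1 -> lands@7:R; in-air after throw: [b3@7:R b5@8:L b4@9:R b1@10:L b2@11:R]
Beat 7 (R): throw ball3 h=9 -> lands@16:L; in-air after throw: [b5@8:L b4@9:R b1@10:L b2@11:R b3@16:L]
Beat 8 (L): throw ball5 h=9 -> lands@17:R; in-air after throw: [b4@9:R b1@10:L b2@11:R b3@16:L b5@17:R]
Beat 9 (R): throw ball4 h=3 -> lands@12:L; in-air after throw: [b1@10:L b2@11:R b4@12:L b3@16:L b5@17:R]
Beat 10 (L): throw ball1 h=5 -> lands@15:R; in-air after throw: [b2@11:R b4@12:L b1@15:R b3@16:L b5@17:R]
Beat 11 (R): throw ball2 h=3 -> lands@14:L; in-air after throw: [b4@12:L b2@14:L b1@15:R b3@16:L b5@17:R]
Beat 12 (L): throw ball4 h=1 -> lands@13:R; in-air after throw: [b4@13:R b2@14:L b1@15:R b3@16:L b5@17:R]
Beat 13 (R): throw ball4 h=9 -> lands@22:L; in-air after throw: [b2@14:L b1@15:R b3@16:L b5@17:R b4@22:L]
Beat 14 (L): throw ball2 h=9 -> lands@23:R; in-air after throw: [b1@15:R b3@16:L b5@17:R b4@22:L b2@23:R]
Ball 5: thrown@5 h=3 -> first land @8; rethrown@8 h=9 -> second land @17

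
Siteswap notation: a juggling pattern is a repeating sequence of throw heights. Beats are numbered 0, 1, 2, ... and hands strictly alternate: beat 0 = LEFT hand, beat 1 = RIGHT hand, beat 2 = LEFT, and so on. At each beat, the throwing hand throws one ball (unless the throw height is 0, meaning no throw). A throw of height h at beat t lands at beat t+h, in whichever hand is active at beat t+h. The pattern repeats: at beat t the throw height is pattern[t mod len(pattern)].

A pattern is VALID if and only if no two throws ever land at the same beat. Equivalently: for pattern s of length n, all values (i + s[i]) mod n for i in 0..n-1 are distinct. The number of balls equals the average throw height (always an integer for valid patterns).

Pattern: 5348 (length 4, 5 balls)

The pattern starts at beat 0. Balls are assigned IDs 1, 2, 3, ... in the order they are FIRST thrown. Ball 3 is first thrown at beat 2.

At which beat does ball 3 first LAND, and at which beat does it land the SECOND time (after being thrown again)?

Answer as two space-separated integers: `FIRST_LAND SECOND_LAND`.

Answer: 6 10

Derivation:
Beat 0 (L): throw ball1 h=5 -> lands@5:R; in-air after throw: [b1@5:R]
Beat 1 (R): throw ball2 h=3 -> lands@4:L; in-air after throw: [b2@4:L b1@5:R]
Beat 2 (L): throw ball3 h=4 -> lands@6:L; in-air after throw: [b2@4:L b1@5:R b3@6:L]
Beat 3 (R): throw ball4 h=8 -> lands@11:R; in-air after throw: [b2@4:L b1@5:R b3@6:L b4@11:R]
Beat 4 (L): throw ball2 h=5 -> lands@9:R; in-air after throw: [b1@5:R b3@6:L b2@9:R b4@11:R]
Beat 5 (R): throw ball1 h=3 -> lands@8:L; in-air after throw: [b3@6:L b1@8:L b2@9:R b4@11:R]
Beat 6 (L): throw ball3 h=4 -> lands@10:L; in-air after throw: [b1@8:L b2@9:R b3@10:L b4@11:R]
Beat 7 (R): throw ball5 h=8 -> lands@15:R; in-air after throw: [b1@8:L b2@9:R b3@10:L b4@11:R b5@15:R]
Beat 8 (L): throw ball1 h=5 -> lands@13:R; in-air after throw: [b2@9:R b3@10:L b4@11:R b1@13:R b5@15:R]
Beat 9 (R): throw ball2 h=3 -> lands@12:L; in-air after throw: [b3@10:L b4@11:R b2@12:L b1@13:R b5@15:R]
Beat 10 (L): throw ball3 h=4 -> lands@14:L; in-air after throw: [b4@11:R b2@12:L b1@13:R b3@14:L b5@15:R]
Ball 3: thrown@2 h=4 -> first land @6; rethrown@6 h=4 -> second land @10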